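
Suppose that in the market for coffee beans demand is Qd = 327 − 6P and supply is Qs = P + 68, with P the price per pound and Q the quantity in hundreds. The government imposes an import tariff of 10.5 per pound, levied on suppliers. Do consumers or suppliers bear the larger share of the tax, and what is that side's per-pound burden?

Before the tax: set 327 − 6P = P + 68 → P* = 37, Q* = 105.
With the tax collected from suppliers, supply shifts: Qs = (P − 10.5) + 68.
Solving gives Q = 96 with consumers paying 38.5 and suppliers receiving 28 (the 10.5 wedge).
Per-pound burden: consumers 1.5, suppliers 9.
Suppliers take the larger share because supply is less price-elastic here (demand slope 6 vs supply slope 1).
The less price-elastic side of the market bears the larger share of a per-unit tax.

Suppliers bear the larger share: 9 per pound.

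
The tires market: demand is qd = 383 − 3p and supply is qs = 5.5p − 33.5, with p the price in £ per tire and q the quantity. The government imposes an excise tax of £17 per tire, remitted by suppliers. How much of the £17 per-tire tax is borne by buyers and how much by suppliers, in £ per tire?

Without the tax, 383 − 3p = 5.5p − 33.5 gives 8.5p = 416.5, so p* = £49 and q* = 236.
With the tax collected from suppliers, supply shifts: qs = 5.5(p − 17) − 33.5.
New equilibrium: buyers pay £60, suppliers receive £43, q = 203. (Wedge: pb − ps = 17.)
Burden on buyers: £11; on suppliers: £6. (They sum to £17.)
The less price-elastic side of the market bears the larger share of a per-unit tax.

Buyers bear £11 per tire; suppliers bear £6 per tire.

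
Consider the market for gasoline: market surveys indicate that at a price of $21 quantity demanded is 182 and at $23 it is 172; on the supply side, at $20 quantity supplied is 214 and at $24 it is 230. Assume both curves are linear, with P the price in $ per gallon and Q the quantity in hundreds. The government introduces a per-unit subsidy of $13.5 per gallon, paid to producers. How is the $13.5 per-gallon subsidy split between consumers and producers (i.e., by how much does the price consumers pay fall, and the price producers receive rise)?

Consumers gain $6 per gallon; producers gain $7.5 per gallon.

Demand slope: (172 − 182)/(23 − 21) = -5, so Qd = 287 − 5P.
Supply slope: (230 − 214)/(24 − 20) = 4, so Qs = 4P + 134.
Before the subsidy: set 287 − 5P = 4P + 134 → P* = $17, Q* = 202.
With a per-unit subsidy paid to producers, each receives P + 13.5 per unit sold, so supply becomes Qs = 4(P + 13.5) + 134.
Solving gives Q = 232 with consumers paying $11 and producers receiving $24.5 (the $13.5 wedge).
Gain to consumers: $6; to producers: $7.5. (They sum to $13.5.)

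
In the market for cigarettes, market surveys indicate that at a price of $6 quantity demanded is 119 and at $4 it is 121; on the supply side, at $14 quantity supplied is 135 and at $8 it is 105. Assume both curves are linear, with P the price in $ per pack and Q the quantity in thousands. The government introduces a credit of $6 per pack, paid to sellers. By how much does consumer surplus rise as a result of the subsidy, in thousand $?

Consumer surplus rises by $587.5 thousand.

Demand slope: (121 − 119)/(4 − 6) = -1, so Qd = 125 − P.
Supply slope: (105 − 135)/(8 − 14) = 5, so Qs = 5P + 65.
Without the subsidy, 125 − P = 5P + 65 gives 6P = 60, so P* = $10 and Q* = 115.
With a per-unit subsidy paid to sellers, each receives P + 6 per unit sold, so supply becomes Qs = 5(P + 6) + 65.
Solving gives Q = 120 with buyers paying $5 and sellers receiving $11 (the $6 wedge).
ΔCS is the trapezoid between Q = 120 and Q = 115 of height $5: ½ · (115 + 120) · 5 = $587.5.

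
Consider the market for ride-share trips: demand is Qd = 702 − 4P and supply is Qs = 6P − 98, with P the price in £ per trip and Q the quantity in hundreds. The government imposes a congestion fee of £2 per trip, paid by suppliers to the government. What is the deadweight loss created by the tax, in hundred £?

Before the tax: set 702 − 4P = 6P − 98 → P* = £80, Q* = 382.
With the tax collected from suppliers, supply shifts: Qs = 6(P − 2) − 98.
Solving gives Q = 377.2 with consumers paying £81.2 and suppliers receiving £79.2 (the £2 wedge).
Quantity falls by |ΔQ| = |382 − 377.2| = 4.8.
DWL = ½ · t · |ΔQ| = ½ · 2 · 4.8 = £4.8.

Deadweight loss = £4.8 hundred.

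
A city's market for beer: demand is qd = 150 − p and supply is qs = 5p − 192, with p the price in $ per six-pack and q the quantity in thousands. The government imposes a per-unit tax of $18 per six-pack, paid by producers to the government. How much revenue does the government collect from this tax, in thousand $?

Tax revenue = $1404 thousand.

Before the tax: set 150 − p = 5p − 192 → p* = $57, q* = 93.
With the tax collected from producers, supply shifts: qs = 5(p − 18) − 192.
Solving gives q = 78 with buyers paying $72 and producers receiving $54 (the $18 wedge).
Revenue = t · Q = 18 · 78 = $1404.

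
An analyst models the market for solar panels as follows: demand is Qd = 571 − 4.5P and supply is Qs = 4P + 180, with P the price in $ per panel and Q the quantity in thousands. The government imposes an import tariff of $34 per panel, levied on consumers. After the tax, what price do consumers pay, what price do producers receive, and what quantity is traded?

Consumers pay $62; producers receive $28; quantity = 292.

Before the tax: set 571 − 4.5P = 4P + 180 → P* = $46, Q* = 364.
With the tax collected from consumers, demand (in seller-price terms) shifts: Qd = 571 − 4.5(P + 34).
Solving gives Q = 292 with consumers paying $62 and producers receiving $28 (the $34 wedge).
The less price-elastic side of the market bears the larger share of a per-unit tax.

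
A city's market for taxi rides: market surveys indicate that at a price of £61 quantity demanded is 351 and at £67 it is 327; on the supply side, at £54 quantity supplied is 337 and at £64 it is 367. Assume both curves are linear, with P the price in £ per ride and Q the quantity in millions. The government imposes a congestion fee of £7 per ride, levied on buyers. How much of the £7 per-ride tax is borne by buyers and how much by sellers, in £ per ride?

Buyers bear £3 per ride; sellers bear £4 per ride.

Demand slope: (327 − 351)/(67 − 61) = -4, so Qd = 595 − 4P.
Supply slope: (367 − 337)/(64 − 54) = 3, so Qs = 3P + 175.
Before the tax: set 595 − 4P = 3P + 175 → P* = £60, Q* = 355.
With the tax collected from buyers, demand (in seller-price terms) shifts: Qd = 595 − 4(P + 7).
New equilibrium: buyers pay £63, sellers receive £56, Q = 343. (Wedge: Pb − Ps = 7.)
Burden on buyers: £3; on sellers: £4. (They sum to £7.)
The less price-elastic side of the market bears the larger share of a per-unit tax.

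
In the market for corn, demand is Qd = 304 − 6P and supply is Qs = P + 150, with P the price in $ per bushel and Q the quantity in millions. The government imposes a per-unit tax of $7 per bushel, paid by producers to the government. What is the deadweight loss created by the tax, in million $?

Deadweight loss = $21 million.

Before the tax: set 304 − 6P = P + 150 → P* = $22, Q* = 172.
With the tax collected from producers, supply shifts: Qs = (P − 7) + 150.
New equilibrium: consumers pay $23, producers receive $16, Q = 166. (Wedge: Pb − Ps = 7.)
Quantity falls by |ΔQ| = |172 − 166| = 6.
DWL = ½ · t · |ΔQ| = ½ · 7 · 6 = $21.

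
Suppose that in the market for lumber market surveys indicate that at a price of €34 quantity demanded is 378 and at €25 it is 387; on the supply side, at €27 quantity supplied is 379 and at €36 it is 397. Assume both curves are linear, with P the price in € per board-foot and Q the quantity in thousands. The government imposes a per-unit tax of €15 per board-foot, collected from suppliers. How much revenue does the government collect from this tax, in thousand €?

Demand slope: (387 − 378)/(25 − 34) = -1, so Qd = 412 − P.
Supply slope: (397 − 379)/(36 − 27) = 2, so Qs = 2P + 325.
Without the tax, 412 − P = 2P + 325 gives 3P = 87, so P* = €29 and Q* = 383.
With the tax collected from suppliers, supply shifts: Qs = 2(P − 15) + 325.
New equilibrium: buyers pay €39, suppliers receive €24, Q = 373. (Wedge: Pb − Ps = 15.)
Revenue = t · Q = 15 · 373 = €5595.

Tax revenue = €5595 thousand.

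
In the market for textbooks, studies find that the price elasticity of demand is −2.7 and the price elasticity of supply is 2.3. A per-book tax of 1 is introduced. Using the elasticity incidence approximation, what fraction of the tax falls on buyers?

Buyers' share ≈ 0.46.

Incidence ratio: buyers' share ≈ εs / (εs + |εd|) = 2.3 / (2.3 + 2.7) = 0.46.
Supply is the less elastic side, so buyers bear the smaller share.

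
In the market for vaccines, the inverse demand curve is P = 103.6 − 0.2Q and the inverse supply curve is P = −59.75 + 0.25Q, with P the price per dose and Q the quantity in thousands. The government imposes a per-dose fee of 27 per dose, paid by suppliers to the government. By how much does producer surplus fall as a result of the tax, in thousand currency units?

Producer surplus falls by 4995 thousand.

Rewrite in direct form: Qd = 518 − 5P and Qs = 4P + 239.
Before the tax: set 518 − 5P = 4P + 239 → P* = 31, Q* = 363.
With the tax collected from suppliers, supply shifts: Qs = 4(P − 27) + 239.
Solving gives Q = 303 with consumers paying 43 and suppliers receiving 16 (the 27 wedge).
ΔPS is the trapezoid between Q = 303 and Q = 363 of height 15: ½ · (363 + 303) · 15 = 4995.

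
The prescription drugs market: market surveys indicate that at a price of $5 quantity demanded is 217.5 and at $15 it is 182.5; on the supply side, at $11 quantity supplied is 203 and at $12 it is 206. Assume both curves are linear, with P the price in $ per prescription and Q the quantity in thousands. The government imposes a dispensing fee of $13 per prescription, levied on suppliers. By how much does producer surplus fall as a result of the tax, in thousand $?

Demand slope: (182.5 − 217.5)/(15 − 5) = -3.5, so Qd = 235 − 3.5P.
Supply slope: (206 − 203)/(12 − 11) = 3, so Qs = 3P + 170.
Before the tax: set 235 − 3.5P = 3P + 170 → P* = $10, Q* = 200.
With the tax collected from suppliers, supply shifts: Qs = 3(P − 13) + 170.
Solving gives Q = 179 with buyers paying $16 and suppliers receiving $3 (the $13 wedge).
ΔPS is the trapezoid between Q = 179 and Q = 200 of height $7: ½ · (200 + 179) · 7 = $1326.5.

Producer surplus falls by $1326.5 thousand.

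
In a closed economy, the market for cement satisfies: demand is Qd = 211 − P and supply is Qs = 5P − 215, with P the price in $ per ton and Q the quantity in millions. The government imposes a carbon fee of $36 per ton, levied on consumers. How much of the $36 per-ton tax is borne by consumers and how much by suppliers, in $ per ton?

Consumers bear $30 per ton; suppliers bear $6 per ton.

Without the tax, 211 − P = 5P − 215 gives 6P = 426, so P* = $71 and Q* = 140.
With the tax collected from consumers, demand (in seller-price terms) shifts: Qd = 211 − (P + 36).
New equilibrium: consumers pay $101, suppliers receive $65, Q = 110. (Wedge: Pb − Ps = 36.)
Burden on consumers: $30; on suppliers: $6. (They sum to $36.)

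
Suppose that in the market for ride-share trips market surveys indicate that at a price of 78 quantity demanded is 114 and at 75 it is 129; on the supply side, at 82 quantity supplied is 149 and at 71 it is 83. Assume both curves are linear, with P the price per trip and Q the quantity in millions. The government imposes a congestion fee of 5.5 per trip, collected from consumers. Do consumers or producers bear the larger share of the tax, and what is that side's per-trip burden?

Demand slope: (129 − 114)/(75 − 78) = -5, so Qd = 504 − 5P.
Supply slope: (83 − 149)/(71 − 82) = 6, so Qs = 6P − 343.
Before the tax: set 504 − 5P = 6P − 343 → P* = 77, Q* = 119.
With the tax collected from consumers, demand (in seller-price terms) shifts: Qd = 504 − 5(P + 5.5).
Solving gives Q = 104 with consumers paying 80 and producers receiving 74.5 (the 5.5 wedge).
Per-trip burden: consumers 3, producers 2.5.
Consumers take the larger share because demand is less price-elastic here (demand slope 5 vs supply slope 6).

Consumers bear the larger share: 3 per trip.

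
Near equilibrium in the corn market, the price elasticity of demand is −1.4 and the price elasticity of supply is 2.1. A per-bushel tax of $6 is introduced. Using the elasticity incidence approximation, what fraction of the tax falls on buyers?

Incidence ratio: buyers' share ≈ εs / (εs + |εd|) = 2.1 / (2.1 + 1.4) = 0.6.
Supply is the more elastic side, so buyers bear the larger share.

Buyers' share ≈ 0.6.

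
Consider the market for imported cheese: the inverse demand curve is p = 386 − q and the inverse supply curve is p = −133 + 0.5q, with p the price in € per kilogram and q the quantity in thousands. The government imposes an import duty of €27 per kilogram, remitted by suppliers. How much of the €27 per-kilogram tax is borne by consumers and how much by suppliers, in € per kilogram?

Inverting to q(p) form: qd = 386 − p; qs = 2p + 266.
Without the tax, 386 − p = 2p + 266 gives 3p = 120, so p* = €40 and q* = 346.
With the tax collected from suppliers, supply shifts: qs = 2(p − 27) + 266.
New equilibrium: consumers pay €58, suppliers receive €31, q = 328. (Wedge: pb − ps = 27.)
Burden on consumers: €18; on suppliers: €9. (They sum to €27.)
The less price-elastic side of the market bears the larger share of a per-unit tax.

Consumers bear €18 per kilogram; suppliers bear €9 per kilogram.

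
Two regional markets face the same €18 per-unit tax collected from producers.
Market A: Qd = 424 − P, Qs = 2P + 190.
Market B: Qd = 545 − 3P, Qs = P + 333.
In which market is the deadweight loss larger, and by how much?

Market A: pre-tax P* = €78, Q* = 346; post-tax Q = 334; deadweight loss = €108.
Market B: pre-tax P* = €53, Q* = 386; post-tax Q = 372.5; deadweight loss = €121.5.
Difference: €108 vs €121.5 → market B is larger by €13.5.

Market B, by €13.5.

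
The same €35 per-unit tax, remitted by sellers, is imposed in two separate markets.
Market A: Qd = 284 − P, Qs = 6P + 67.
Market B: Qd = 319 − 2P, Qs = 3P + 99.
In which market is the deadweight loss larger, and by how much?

Market B, by €210.

Market A: pre-tax P* = €31, Q* = 253; post-tax Q = 223; deadweight loss = €525.
Market B: pre-tax P* = €44, Q* = 231; post-tax Q = 189; deadweight loss = €735.
Difference: €525 vs €735 → market B is larger by €210.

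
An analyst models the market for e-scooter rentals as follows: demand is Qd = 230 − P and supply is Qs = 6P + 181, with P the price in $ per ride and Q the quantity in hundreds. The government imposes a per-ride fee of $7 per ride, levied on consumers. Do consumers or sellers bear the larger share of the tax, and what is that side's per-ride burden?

Consumers bear the larger share: $6 per ride.

Before the tax: set 230 − P = 6P + 181 → P* = $7, Q* = 223.
With the tax collected from consumers, demand (in seller-price terms) shifts: Qd = 230 − (P + 7).
Solving gives Q = 217 with consumers paying $13 and sellers receiving $6 (the $7 wedge).
Per-ride burden: consumers $6, sellers $1.
Consumers take the larger share because demand is less price-elastic here (demand slope 1 vs supply slope 6).
The less price-elastic side of the market bears the larger share of a per-unit tax.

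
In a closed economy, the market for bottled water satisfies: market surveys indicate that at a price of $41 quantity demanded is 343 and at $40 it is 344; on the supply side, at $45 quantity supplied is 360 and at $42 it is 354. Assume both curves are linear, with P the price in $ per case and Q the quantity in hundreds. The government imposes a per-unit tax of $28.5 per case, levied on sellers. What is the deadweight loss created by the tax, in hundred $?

Deadweight loss = $270.75 hundred.

Demand slope: (344 − 343)/(40 − 41) = -1, so Qd = 384 − P.
Supply slope: (354 − 360)/(42 − 45) = 2, so Qs = 2P + 270.
Without the tax, 384 − P = 2P + 270 gives 3P = 114, so P* = $38 and Q* = 346.
With the tax collected from sellers, supply shifts: Qs = 2(P − 28.5) + 270.
Solving gives Q = 327 with buyers paying $57 and sellers receiving $28.5 (the $28.5 wedge).
Quantity falls by |ΔQ| = |346 − 327| = 19.
DWL = ½ · t · |ΔQ| = ½ · 28.5 · 19 = $270.75.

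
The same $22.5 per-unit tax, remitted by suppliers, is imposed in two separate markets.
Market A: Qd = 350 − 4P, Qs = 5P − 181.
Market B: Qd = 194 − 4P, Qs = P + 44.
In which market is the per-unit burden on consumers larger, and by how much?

Market A, by $8.

Market A: pre-tax P* = $59, Q* = 114; post-tax Q = 64; per-unit burden on consumers = $12.5.
Market B: pre-tax P* = $30, Q* = 74; post-tax Q = 56; per-unit burden on consumers = $4.5.
Difference: $12.5 vs $4.5 → market A is larger by $8.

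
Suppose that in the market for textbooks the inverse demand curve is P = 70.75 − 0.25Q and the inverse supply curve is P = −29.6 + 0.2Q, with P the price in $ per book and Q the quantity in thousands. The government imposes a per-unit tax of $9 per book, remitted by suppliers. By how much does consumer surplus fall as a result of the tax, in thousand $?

Consumer surplus falls by $1065 thousand.

Rewrite in direct form: Qd = 283 − 4P and Qs = 5P + 148.
Without the tax, 283 − 4P = 5P + 148 gives 9P = 135, so P* = $15 and Q* = 223.
With the tax collected from suppliers, supply shifts: Qs = 5(P − 9) + 148.
Solving gives Q = 203 with consumers paying $20 and suppliers receiving $11 (the $9 wedge).
ΔCS is the trapezoid between Q = 203 and Q = 223 of height $5: ½ · (223 + 203) · 5 = $1065.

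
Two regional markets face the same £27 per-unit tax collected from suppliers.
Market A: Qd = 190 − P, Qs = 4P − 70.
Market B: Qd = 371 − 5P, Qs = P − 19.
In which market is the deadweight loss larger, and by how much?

Market A: pre-tax P* = £52, Q* = 138; post-tax Q = 116.4; deadweight loss = £291.6.
Market B: pre-tax P* = £65, Q* = 46; post-tax Q = 23.5; deadweight loss = £303.75.
Difference: £291.6 vs £303.75 → market B is larger by £12.15.

Market B, by £12.15.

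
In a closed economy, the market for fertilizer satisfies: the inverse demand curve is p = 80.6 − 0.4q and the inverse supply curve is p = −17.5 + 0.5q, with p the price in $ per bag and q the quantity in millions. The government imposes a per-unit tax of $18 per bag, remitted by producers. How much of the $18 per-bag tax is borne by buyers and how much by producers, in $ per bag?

Rewrite in direct form: qd = 201.5 − 2.5p and qs = 2p + 35.
Before the tax: set 201.5 − 2.5p = 2p + 35 → p* = $37, q* = 109.
With the tax collected from producers, supply shifts: qs = 2(p − 18) + 35.
Solving gives q = 89 with buyers paying $45 and producers receiving $27 (the $18 wedge).
Burden on buyers: $8; on producers: $10. (They sum to $18.)

Buyers bear $8 per bag; producers bear $10 per bag.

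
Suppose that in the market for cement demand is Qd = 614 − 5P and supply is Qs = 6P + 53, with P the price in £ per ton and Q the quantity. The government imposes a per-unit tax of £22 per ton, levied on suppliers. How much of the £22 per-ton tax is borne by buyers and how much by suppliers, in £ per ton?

Buyers bear £12 per ton; suppliers bear £10 per ton.

Before the tax: set 614 − 5P = 6P + 53 → P* = £51, Q* = 359.
With the tax collected from suppliers, supply shifts: Qs = 6(P − 22) + 53.
Solving gives Q = 299 with buyers paying £63 and suppliers receiving £41 (the £22 wedge).
Burden on buyers: £12; on suppliers: £10. (They sum to £22.)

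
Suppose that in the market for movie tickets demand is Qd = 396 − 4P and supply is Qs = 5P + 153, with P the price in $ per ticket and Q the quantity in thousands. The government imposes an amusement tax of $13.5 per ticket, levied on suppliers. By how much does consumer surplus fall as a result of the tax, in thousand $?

Consumer surplus falls by $2047.5 thousand.

Without the tax, 396 − 4P = 5P + 153 gives 9P = 243, so P* = $27 and Q* = 288.
With the tax collected from suppliers, supply shifts: Qs = 5(P − 13.5) + 153.
New equilibrium: consumers pay $34.5, suppliers receive $21, Q = 258. (Wedge: Pb − Ps = 13.5.)
ΔCS is the trapezoid between Q = 258 and Q = 288 of height $7.5: ½ · (288 + 258) · 7.5 = $2047.5.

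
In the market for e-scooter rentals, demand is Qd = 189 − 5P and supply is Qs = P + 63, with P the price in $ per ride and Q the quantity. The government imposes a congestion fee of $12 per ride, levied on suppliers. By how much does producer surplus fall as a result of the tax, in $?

Without the tax, 189 − 5P = P + 63 gives 6P = 126, so P* = $21 and Q* = 84.
With the tax collected from suppliers, supply shifts: Qs = (P − 12) + 63.
Solving gives Q = 74 with buyers paying $23 and suppliers receiving $11 (the $12 wedge).
ΔPS is the trapezoid between Q = 74 and Q = 84 of height $10: ½ · (84 + 74) · 10 = $790.

Producer surplus falls by $790.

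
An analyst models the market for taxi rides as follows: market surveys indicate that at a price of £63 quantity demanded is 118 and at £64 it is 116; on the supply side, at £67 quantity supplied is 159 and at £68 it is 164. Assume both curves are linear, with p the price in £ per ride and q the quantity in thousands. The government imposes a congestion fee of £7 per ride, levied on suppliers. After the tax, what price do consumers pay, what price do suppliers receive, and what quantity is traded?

Consumers pay £65; suppliers receive £58; quantity = 114.

Demand slope: (116 − 118)/(64 − 63) = -2, so qd = 244 − 2p.
Supply slope: (164 − 159)/(68 − 67) = 5, so qs = 5p − 176.
Before the tax: set 244 − 2p = 5p − 176 → p* = £60, q* = 124.
With the tax collected from suppliers, supply shifts: qs = 5(p − 7) − 176.
New equilibrium: consumers pay £65, suppliers receive £58, q = 114. (Wedge: pb − ps = 7.)
The less price-elastic side of the market bears the larger share of a per-unit tax.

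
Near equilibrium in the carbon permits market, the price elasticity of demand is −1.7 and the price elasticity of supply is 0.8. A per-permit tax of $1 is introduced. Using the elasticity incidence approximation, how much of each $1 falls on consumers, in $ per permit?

Consumers bear ≈ $0.32 per permit.

Incidence ratio: consumers' share ≈ εs / (εs + |εd|) = 0.8 / (0.8 + 1.7) = 0.32.
So consumers bear ≈ 0.32 × $1 = $0.32; suppliers bear $0.68.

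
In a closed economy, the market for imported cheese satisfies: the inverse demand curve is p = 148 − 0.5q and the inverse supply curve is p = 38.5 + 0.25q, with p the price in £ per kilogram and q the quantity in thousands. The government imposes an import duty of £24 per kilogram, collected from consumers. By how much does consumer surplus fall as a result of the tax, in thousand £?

Consumer surplus falls by £2080 thousand.

Rewrite in direct form: qd = 296 − 2p and qs = 4p − 154.
Without the tax, 296 − 2p = 4p − 154 gives 6p = 450, so p* = £75 and q* = 146.
With the tax collected from consumers, demand (in seller-price terms) shifts: qd = 296 − 2(p + 24).
New equilibrium: consumers pay £91, sellers receive £67, q = 114. (Wedge: pb − ps = 24.)
ΔCS is the trapezoid between Q = 114 and Q = 146 of height £16: ½ · (146 + 114) · 16 = £2080.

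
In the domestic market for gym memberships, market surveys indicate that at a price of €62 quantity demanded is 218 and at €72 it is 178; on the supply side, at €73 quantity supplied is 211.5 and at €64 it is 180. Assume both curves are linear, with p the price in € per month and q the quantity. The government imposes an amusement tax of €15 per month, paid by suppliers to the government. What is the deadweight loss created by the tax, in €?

Deadweight loss = €210.

Demand slope: (178 − 218)/(72 − 62) = -4, so qd = 466 − 4p.
Supply slope: (180 − 211.5)/(64 − 73) = 3.5, so qs = 3.5p − 44.
Without the tax, 466 − 4p = 3.5p − 44 gives 7.5p = 510, so p* = €68 and q* = 194.
With the tax collected from suppliers, supply shifts: qs = 3.5(p − 15) − 44.
Solving gives q = 166 with buyers paying €75 and suppliers receiving €60 (the €15 wedge).
Quantity falls by |ΔQ| = |194 − 166| = 28.
DWL = ½ · t · |ΔQ| = ½ · 15 · 28 = €210.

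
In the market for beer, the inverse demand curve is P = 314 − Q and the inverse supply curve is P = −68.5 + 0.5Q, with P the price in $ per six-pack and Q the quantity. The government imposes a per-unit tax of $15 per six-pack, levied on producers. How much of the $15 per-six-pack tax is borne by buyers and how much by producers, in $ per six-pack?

Inverting to Q(P) form: Qd = 314 − P; Qs = 2P + 137.
Before the tax: set 314 − P = 2P + 137 → P* = $59, Q* = 255.
With the tax collected from producers, supply shifts: Qs = 2(P − 15) + 137.
New equilibrium: buyers pay $69, producers receive $54, Q = 245. (Wedge: Pb − Ps = 15.)
Burden on buyers: $10; on producers: $5. (They sum to $15.)

Buyers bear $10 per six-pack; producers bear $5 per six-pack.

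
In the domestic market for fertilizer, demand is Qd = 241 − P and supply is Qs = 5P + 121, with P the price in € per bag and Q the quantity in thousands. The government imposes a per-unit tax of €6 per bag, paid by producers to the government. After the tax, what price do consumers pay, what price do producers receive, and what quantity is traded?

Before the tax: set 241 − P = 5P + 121 → P* = €20, Q* = 221.
With the tax collected from producers, supply shifts: Qs = 5(P − 6) + 121.
Solving gives Q = 216 with consumers paying €25 and producers receiving €19 (the €6 wedge).
The less price-elastic side of the market bears the larger share of a per-unit tax.

Consumers pay €25; producers receive €19; quantity = 216.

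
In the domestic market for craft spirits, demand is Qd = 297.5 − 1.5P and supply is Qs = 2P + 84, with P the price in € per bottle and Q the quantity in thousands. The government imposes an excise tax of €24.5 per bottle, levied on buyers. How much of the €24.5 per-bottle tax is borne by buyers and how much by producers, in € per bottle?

Without the tax, 297.5 − 1.5P = 2P + 84 gives 3.5P = 213.5, so P* = €61 and Q* = 206.
With the tax collected from buyers, demand (in seller-price terms) shifts: Qd = 297.5 − 1.5(P + 24.5).
New equilibrium: buyers pay €75, producers receive €50.5, Q = 185. (Wedge: Pb − Ps = 24.5.)
Burden on buyers: €14; on producers: €10.5. (They sum to €24.5.)
The less price-elastic side of the market bears the larger share of a per-unit tax.

Buyers bear €14 per bottle; producers bear €10.5 per bottle.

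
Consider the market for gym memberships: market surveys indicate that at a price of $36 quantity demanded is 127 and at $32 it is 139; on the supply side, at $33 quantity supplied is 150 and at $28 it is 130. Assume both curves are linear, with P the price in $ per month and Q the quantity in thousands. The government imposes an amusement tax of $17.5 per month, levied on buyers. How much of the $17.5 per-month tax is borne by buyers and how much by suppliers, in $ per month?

Buyers bear $10 per month; suppliers bear $7.5 per month.

Demand slope: (139 − 127)/(32 − 36) = -3, so Qd = 235 − 3P.
Supply slope: (130 − 150)/(28 − 33) = 4, so Qs = 4P + 18.
Without the tax, 235 − 3P = 4P + 18 gives 7P = 217, so P* = $31 and Q* = 142.
With the tax collected from buyers, demand (in seller-price terms) shifts: Qd = 235 − 3(P + 17.5).
Solving gives Q = 112 with buyers paying $41 and suppliers receiving $23.5 (the $17.5 wedge).
Burden on buyers: $10; on suppliers: $7.5. (They sum to $17.5.)
The less price-elastic side of the market bears the larger share of a per-unit tax.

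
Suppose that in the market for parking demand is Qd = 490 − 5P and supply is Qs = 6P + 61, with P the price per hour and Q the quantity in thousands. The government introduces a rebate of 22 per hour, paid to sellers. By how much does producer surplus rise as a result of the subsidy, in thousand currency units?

Producer surplus rises by 3250 thousand.

Before the subsidy: set 490 − 5P = 6P + 61 → P* = 39, Q* = 295.
With a per-unit subsidy paid to sellers, each receives P + 22 per unit sold, so supply becomes Qs = 6(P + 22) + 61.
New equilibrium: consumers pay 27, sellers receive 49, Q = 355. (Wedge: Pb − Ps = −22.)
ΔPS is the trapezoid between Q = 355 and Q = 295 of height 10: ½ · (295 + 355) · 10 = 3250.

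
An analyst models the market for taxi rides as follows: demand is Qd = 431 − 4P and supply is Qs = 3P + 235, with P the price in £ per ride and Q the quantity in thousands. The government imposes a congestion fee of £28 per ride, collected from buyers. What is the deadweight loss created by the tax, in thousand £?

Deadweight loss = £672 thousand.

Without the tax, 431 − 4P = 3P + 235 gives 7P = 196, so P* = £28 and Q* = 319.
With the tax collected from buyers, demand (in seller-price terms) shifts: Qd = 431 − 4(P + 28).
New equilibrium: buyers pay £40, producers receive £12, Q = 271. (Wedge: Pb − Ps = 28.)
Quantity falls by |ΔQ| = |319 − 271| = 48.
DWL = ½ · t · |ΔQ| = ½ · 28 · 48 = £672.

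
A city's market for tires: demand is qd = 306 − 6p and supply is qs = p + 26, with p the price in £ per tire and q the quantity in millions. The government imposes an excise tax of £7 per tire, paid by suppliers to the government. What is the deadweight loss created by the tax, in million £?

Deadweight loss = £21 million.

Before the tax: set 306 − 6p = p + 26 → p* = £40, q* = 66.
With the tax collected from suppliers, supply shifts: qs = (p − 7) + 26.
New equilibrium: buyers pay £41, suppliers receive £34, q = 60. (Wedge: pb − ps = 7.)
Quantity falls by |ΔQ| = |66 − 60| = 6.
DWL = ½ · t · |ΔQ| = ½ · 7 · 6 = £21.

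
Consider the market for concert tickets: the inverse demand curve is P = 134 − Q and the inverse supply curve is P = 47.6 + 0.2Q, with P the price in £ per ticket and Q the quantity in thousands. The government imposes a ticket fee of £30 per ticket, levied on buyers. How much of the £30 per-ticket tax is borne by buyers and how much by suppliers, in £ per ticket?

Buyers bear £25 per ticket; suppliers bear £5 per ticket.

Rewrite in direct form: Qd = 134 − P and Qs = 5P − 238.
Without the tax, 134 − P = 5P − 238 gives 6P = 372, so P* = £62 and Q* = 72.
With the tax collected from buyers, demand (in seller-price terms) shifts: Qd = 134 − (P + 30).
New equilibrium: buyers pay £87, suppliers receive £57, Q = 47. (Wedge: Pb − Ps = 30.)
Burden on buyers: £25; on suppliers: £5. (They sum to £30.)
The less price-elastic side of the market bears the larger share of a per-unit tax.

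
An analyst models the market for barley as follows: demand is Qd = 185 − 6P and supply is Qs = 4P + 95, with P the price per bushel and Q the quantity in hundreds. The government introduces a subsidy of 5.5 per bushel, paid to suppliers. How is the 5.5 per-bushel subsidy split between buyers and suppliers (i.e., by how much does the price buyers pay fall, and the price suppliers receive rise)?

Buyers gain 2.2 per bushel; suppliers gain 3.3 per bushel.

Without the subsidy, 185 − 6P = 4P + 95 gives 10P = 90, so P* = 9 and Q* = 131.
With a per-unit subsidy paid to suppliers, each receives P + 5.5 per unit sold, so supply becomes Qs = 4(P + 5.5) + 95.
New equilibrium: buyers pay 6.8, suppliers receive 12.3, Q = 144.2. (Wedge: Pb − Ps = −5.5.)
Gain to buyers: 2.2; to suppliers: 3.3. (They sum to 5.5.)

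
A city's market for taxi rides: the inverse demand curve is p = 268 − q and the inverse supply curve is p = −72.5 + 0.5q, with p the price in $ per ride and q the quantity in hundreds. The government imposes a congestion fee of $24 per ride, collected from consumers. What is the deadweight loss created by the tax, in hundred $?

Rewrite in direct form: qd = 268 − p and qs = 2p + 145.
Without the tax, 268 − p = 2p + 145 gives 3p = 123, so p* = $41 and q* = 227.
With the tax collected from consumers, demand (in seller-price terms) shifts: qd = 268 − (p + 24).
New equilibrium: consumers pay $57, sellers receive $33, q = 211. (Wedge: pb − ps = 24.)
Quantity falls by |ΔQ| = |227 − 211| = 16.
DWL = ½ · t · |ΔQ| = ½ · 24 · 16 = $192.

Deadweight loss = $192 hundred.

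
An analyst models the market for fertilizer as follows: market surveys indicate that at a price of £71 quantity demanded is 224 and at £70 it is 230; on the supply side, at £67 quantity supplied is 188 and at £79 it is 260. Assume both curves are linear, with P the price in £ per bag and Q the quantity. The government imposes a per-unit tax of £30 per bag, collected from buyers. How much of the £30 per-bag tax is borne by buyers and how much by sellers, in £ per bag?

Demand slope: (230 − 224)/(70 − 71) = -6, so Qd = 650 − 6P.
Supply slope: (260 − 188)/(79 − 67) = 6, so Qs = 6P − 214.
Before the tax: set 650 − 6P = 6P − 214 → P* = £72, Q* = 218.
With the tax collected from buyers, demand (in seller-price terms) shifts: Qd = 650 − 6(P + 30).
New equilibrium: buyers pay £87, sellers receive £57, Q = 128. (Wedge: Pb − Ps = 30.)
Burden on buyers: £15; on sellers: £15. (They sum to £30.)
The less price-elastic side of the market bears the larger share of a per-unit tax.

Buyers bear £15 per bag; sellers bear £15 per bag.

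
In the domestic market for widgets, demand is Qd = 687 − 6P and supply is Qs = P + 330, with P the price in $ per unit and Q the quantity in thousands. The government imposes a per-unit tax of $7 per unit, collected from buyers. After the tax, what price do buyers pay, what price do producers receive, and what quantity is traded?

Buyers pay $52; producers receive $45; quantity = 375.

Without the tax, 687 − 6P = P + 330 gives 7P = 357, so P* = $51 and Q* = 381.
With the tax collected from buyers, demand (in seller-price terms) shifts: Qd = 687 − 6(P + 7).
New equilibrium: buyers pay $52, producers receive $45, Q = 375. (Wedge: Pb − Ps = 7.)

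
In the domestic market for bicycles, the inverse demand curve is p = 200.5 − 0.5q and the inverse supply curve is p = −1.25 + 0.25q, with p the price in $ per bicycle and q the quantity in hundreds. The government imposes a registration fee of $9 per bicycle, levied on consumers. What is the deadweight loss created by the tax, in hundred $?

Deadweight loss = $54 hundred.

Rewrite in direct form: qd = 401 − 2p and qs = 4p + 5.
Without the tax, 401 − 2p = 4p + 5 gives 6p = 396, so p* = $66 and q* = 269.
With the tax collected from consumers, demand (in seller-price terms) shifts: qd = 401 − 2(p + 9).
New equilibrium: consumers pay $72, producers receive $63, q = 257. (Wedge: pb − ps = 9.)
Quantity falls by |ΔQ| = |269 − 257| = 12.
DWL = ½ · t · |ΔQ| = ½ · 9 · 12 = $54.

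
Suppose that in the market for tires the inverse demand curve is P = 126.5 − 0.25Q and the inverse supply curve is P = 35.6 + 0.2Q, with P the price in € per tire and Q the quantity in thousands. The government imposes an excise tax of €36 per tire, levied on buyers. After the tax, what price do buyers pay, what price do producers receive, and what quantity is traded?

Inverting to Q(P) form: Qd = 506 − 4P; Qs = 5P − 178.
Without the tax, 506 − 4P = 5P − 178 gives 9P = 684, so P* = €76 and Q* = 202.
With the tax collected from buyers, demand (in seller-price terms) shifts: Qd = 506 − 4(P + 36).
New equilibrium: buyers pay €96, producers receive €60, Q = 122. (Wedge: Pb − Ps = 36.)
The less price-elastic side of the market bears the larger share of a per-unit tax.

Buyers pay €96; producers receive €60; quantity = 122.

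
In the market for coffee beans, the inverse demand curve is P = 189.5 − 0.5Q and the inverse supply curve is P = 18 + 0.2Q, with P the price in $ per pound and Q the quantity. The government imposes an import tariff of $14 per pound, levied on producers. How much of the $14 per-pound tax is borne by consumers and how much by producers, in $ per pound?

Inverting to Q(P) form: Qd = 379 − 2P; Qs = 5P − 90.
Before the tax: set 379 − 2P = 5P − 90 → P* = $67, Q* = 245.
With the tax collected from producers, supply shifts: Qs = 5(P − 14) − 90.
Solving gives Q = 225 with consumers paying $77 and producers receiving $63 (the $14 wedge).
Burden on consumers: $10; on producers: $4. (They sum to $14.)
The less price-elastic side of the market bears the larger share of a per-unit tax.

Consumers bear $10 per pound; producers bear $4 per pound.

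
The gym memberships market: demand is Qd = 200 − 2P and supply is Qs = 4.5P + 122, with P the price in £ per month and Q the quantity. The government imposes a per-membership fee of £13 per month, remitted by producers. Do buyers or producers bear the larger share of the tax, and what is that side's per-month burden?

Buyers bear the larger share: £9 per month.

Before the tax: set 200 − 2P = 4.5P + 122 → P* = £12, Q* = 176.
With the tax collected from producers, supply shifts: Qs = 4.5(P − 13) + 122.
Solving gives Q = 158 with buyers paying £21 and producers receiving £8 (the £13 wedge).
Per-month burden: buyers £9, producers £4.
Buyers take the larger share because demand is less price-elastic here (demand slope 2 vs supply slope 4.5).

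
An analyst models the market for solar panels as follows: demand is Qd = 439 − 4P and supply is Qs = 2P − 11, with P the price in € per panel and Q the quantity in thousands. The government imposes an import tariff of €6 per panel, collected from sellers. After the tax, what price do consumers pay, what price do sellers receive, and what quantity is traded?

Before the tax: set 439 − 4P = 2P − 11 → P* = €75, Q* = 139.
With the tax collected from sellers, supply shifts: Qs = 2(P − 6) − 11.
Solving gives Q = 131 with consumers paying €77 and sellers receiving €71 (the €6 wedge).
The less price-elastic side of the market bears the larger share of a per-unit tax.

Consumers pay €77; sellers receive €71; quantity = 131.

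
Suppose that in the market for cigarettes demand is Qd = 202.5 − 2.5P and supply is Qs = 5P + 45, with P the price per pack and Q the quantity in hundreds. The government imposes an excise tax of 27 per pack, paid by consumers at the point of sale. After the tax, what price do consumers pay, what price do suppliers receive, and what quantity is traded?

Consumers pay 39; suppliers receive 12; quantity = 105.

Before the tax: set 202.5 − 2.5P = 5P + 45 → P* = 21, Q* = 150.
With the tax collected from consumers, demand (in seller-price terms) shifts: Qd = 202.5 − 2.5(P + 27).
Solving gives Q = 105 with consumers paying 39 and suppliers receiving 12 (the 27 wedge).
The less price-elastic side of the market bears the larger share of a per-unit tax.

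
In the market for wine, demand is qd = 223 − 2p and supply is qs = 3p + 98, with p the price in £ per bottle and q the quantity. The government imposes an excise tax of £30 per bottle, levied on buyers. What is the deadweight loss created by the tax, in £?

Deadweight loss = £540.

Before the tax: set 223 − 2p = 3p + 98 → p* = £25, q* = 173.
With the tax collected from buyers, demand (in seller-price terms) shifts: qd = 223 − 2(p + 30).
New equilibrium: buyers pay £43, suppliers receive £13, q = 137. (Wedge: pb − ps = 30.)
Quantity falls by |ΔQ| = |173 − 137| = 36.
DWL = ½ · t · |ΔQ| = ½ · 30 · 36 = £540.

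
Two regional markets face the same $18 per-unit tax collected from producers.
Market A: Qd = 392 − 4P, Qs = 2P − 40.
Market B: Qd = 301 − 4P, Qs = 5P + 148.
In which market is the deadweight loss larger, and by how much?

Market B, by $144.

Market A: pre-tax P* = $72, Q* = 104; post-tax Q = 80; deadweight loss = $216.
Market B: pre-tax P* = $17, Q* = 233; post-tax Q = 193; deadweight loss = $360.
Difference: $216 vs $360 → market B is larger by $144.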